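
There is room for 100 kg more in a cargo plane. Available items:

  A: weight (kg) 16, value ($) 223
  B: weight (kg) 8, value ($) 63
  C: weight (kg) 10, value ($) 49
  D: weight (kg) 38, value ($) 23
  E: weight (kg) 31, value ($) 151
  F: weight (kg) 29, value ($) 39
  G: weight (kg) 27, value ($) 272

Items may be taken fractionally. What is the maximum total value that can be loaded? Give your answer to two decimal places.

768.76

Sort by value per unit weight and fill in that order.
Ratios (sorted): A 13.94, G 10.07, B 7.88, C 4.90, E 4.87, F 1.34, D 0.61
take A (16 @ 223); take G (27 @ 272); take B (8 @ 63); take C (10 @ 49); take E (31 @ 151); take 8/29 of F → 10.76. Capacity used 100/100.
Total value = 768.76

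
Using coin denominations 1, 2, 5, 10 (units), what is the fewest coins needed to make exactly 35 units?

4

Use the largest denomination that fits, subtract, and repeat.
35 = 3×10 + 1×5
Total coins = 3 + 1 = 4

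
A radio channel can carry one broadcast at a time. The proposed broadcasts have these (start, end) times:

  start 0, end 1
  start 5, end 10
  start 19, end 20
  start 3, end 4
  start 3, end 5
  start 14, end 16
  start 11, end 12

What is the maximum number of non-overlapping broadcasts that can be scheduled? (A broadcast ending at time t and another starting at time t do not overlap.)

6

Order by finish time; keep every interval that doesn't clash with the previous kept one.
By end time: (0,1), (3,4), (3,5), (5,10), (11,12), (14,16), (19,20).
Pick (0,1); next start ≥ 1 → (3,4); next start ≥ 4 → (5,10); next start ≥ 10 → (11,12); next start ≥ 12 → (14,16); next start ≥ 16 → (19,20).
Selected 6 broadcasts.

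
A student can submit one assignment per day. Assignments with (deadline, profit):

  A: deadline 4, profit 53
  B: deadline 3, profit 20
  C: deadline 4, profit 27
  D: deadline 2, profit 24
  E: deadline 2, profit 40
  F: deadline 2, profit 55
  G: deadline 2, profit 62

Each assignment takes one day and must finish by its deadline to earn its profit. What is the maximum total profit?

Profit order: G=62 F=55 A=53 E=40 C=27 D=24 B=20
Assign: G→slot 2, F→slot 1, A→slot 4, E skipped, C→slot 3, D skipped, B skipped.
Slots: [1:F] [2:G] [3:C] [4:A]
Profit = 55 + 62 + 27 + 53 = 197

197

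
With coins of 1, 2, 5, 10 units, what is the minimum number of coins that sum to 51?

6

Greedy: take as many of the largest coin as possible, then repeat with the remainder.
51 − 5×10→1 − 1×1→0
Total coins = 5 + 1 = 6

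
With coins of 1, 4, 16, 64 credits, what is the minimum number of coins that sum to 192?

192 − 3×64→0
Total coins = 3 = 3

3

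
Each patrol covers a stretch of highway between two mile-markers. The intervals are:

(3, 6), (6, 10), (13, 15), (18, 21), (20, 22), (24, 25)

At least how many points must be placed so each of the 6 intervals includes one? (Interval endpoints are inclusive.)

4

Sorted: [3,6] [6,10] [13,15] [18,21] [20,22] [24,25]
{[3,6],[6,10]} hit by 6; {[13,15]} hit by 15; {[18,21],[20,22]} hit by 21; {[24,25]} hit by 25.
Points: 6, 15, 21, 25 (4 total).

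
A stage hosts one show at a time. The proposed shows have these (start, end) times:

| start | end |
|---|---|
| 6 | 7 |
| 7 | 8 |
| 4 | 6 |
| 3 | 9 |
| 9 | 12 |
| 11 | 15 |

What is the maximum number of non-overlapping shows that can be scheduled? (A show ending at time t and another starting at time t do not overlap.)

4

Order by finish time; keep every interval that doesn't clash with the previous kept one.
By end time: (4,6), (6,7), (7,8), (3,9), (9,12), (11,15).
Pick (4,6); next start ≥ 6 → (6,7); next start ≥ 7 → (7,8); next start ≥ 8 → (9,12).
Selected 4 shows.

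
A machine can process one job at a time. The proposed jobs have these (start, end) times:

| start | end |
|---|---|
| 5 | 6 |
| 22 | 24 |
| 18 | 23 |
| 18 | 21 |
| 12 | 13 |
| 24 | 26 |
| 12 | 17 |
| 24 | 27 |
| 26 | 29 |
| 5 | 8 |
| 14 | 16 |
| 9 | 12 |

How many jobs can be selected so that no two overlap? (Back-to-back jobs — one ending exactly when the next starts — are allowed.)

Sorted by end: (5,6)  (5,8)  (9,12)  (12,13)  (14,16)  (12,17)  (18,21)  (18,23)  (22,24)  (24,26)  (24,27)  (26,29)
take (5,6); take (9,12); take (12,13); take (14,16); skip (12,17); take (18,21); take (22,24); take (24,26); skip (24,27); take (26,29).
Selected 8 jobs.

8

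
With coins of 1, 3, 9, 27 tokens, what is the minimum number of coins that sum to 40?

4

Greedy: take as many of the largest coin as possible, then repeat with the remainder.
40 − 1×27→13 − 1×9→4 − 1×3→1 − 1×1→0
Total coins = 1 + 1 + 1 + 1 = 4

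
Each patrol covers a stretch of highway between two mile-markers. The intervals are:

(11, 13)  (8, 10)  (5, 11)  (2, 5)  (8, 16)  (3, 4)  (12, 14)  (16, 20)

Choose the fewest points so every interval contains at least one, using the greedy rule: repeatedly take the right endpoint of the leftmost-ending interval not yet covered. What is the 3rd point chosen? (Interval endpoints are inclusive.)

By right end: [3,4]  [2,5]  [8,10]  [5,11]  [11,13]  [12,14]  [8,16]  [16,20]
[3,4] uncovered → point at 4; [8,10] uncovered → point at 10; [11,13] uncovered → point at 13; [16,20] uncovered → point at 20.
Points: 4, 10, 13, 20 (4 total).

13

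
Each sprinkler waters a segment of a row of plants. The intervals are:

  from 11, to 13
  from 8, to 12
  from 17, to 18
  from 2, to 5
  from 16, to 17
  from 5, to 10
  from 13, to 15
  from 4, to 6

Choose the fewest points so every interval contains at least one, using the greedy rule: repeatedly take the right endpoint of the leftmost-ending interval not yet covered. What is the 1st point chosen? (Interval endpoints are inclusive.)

Sorted: [2,5] [4,6] [5,10] [8,12] [11,13] [13,15] [16,17] [17,18]
{[2,5],[4,6],[5,10]} hit by 5; {[8,12],[11,13]} hit by 12; {[13,15]} hit by 15; {[16,17],[17,18]} hit by 17.
Points: 5, 12, 15, 17 (4 total).

5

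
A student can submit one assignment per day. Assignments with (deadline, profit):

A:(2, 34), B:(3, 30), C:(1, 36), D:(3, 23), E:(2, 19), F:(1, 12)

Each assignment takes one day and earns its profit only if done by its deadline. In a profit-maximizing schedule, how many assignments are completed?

3

By profit: C(d1,36), A(d2,34), B(d3,30), D(d3,23), E(d2,19), F(d1,12)
C→slot 1; A→slot 2; B→slot 3; D skipped; E skipped; F skipped.
3 of 6 scheduled.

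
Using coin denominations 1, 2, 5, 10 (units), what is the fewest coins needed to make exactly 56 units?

56 − 5×10→6 − 1×5→1 − 1×1→0
Total coins = 5 + 1 + 1 = 7

7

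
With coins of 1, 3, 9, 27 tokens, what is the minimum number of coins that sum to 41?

5

Greedy: take as many of the largest coin as possible, then repeat with the remainder.
41 = 1×27 + 1×9 + 1×3 + 2×1
Total coins = 1 + 1 + 1 + 2 = 5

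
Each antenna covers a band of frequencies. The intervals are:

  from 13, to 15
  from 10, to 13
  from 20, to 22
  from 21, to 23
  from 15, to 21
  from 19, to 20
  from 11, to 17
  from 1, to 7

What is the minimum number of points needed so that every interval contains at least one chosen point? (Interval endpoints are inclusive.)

Process intervals by earliest right end; each time one isn't hit yet, stab at its right endpoint.
Sorted: [1,7] [10,13] [13,15] [11,17] [19,20] [15,21] [20,22] [21,23]
{[1,7]} hit by 7; {[10,13],[13,15],[11,17]} hit by 13; {[19,20],[15,21],[20,22]} hit by 20; {[21,23]} hit by 23.
Points: 7, 13, 20, 23 (4 total).

4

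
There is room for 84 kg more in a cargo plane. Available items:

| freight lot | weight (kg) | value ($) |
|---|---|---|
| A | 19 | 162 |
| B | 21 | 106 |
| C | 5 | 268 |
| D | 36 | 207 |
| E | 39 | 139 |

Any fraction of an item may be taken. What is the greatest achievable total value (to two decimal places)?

Ratios (sorted): C 53.60, A 8.53, D 5.75, B 5.05, E 3.56
take C (5 @ 268); take A (19 @ 162); take D (36 @ 207); take B (21 @ 106); take 3/39 of E → 10.69. Capacity used 84/84.
Total value = 753.69

753.69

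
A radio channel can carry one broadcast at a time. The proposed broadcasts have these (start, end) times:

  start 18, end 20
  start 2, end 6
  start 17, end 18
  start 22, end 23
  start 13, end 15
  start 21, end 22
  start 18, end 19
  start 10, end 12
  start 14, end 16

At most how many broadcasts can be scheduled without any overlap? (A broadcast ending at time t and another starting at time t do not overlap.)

7

Greedy by earliest finish: after sorting by end time, pick each interval compatible with the last pick.
By end time: (2,6), (10,12), (13,15), (14,16), (17,18), (18,19), (18,20), (21,22), (22,23).
Pick (2,6); next start ≥ 6 → (10,12); next start ≥ 12 → (13,15); next start ≥ 15 → (17,18); next start ≥ 18 → (18,19); next start ≥ 19 → (21,22); next start ≥ 22 → (22,23).
Selected 7 broadcasts.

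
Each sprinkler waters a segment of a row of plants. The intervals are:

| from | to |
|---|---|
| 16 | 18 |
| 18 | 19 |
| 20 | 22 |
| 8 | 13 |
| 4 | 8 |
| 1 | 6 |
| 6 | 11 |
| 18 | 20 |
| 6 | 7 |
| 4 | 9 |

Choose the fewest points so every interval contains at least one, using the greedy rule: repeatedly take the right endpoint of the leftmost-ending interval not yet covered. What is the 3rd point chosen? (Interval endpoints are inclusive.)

18

Process intervals by earliest right end; each time one isn't hit yet, stab at its right endpoint.
By right end: [1,6]  [6,7]  [4,8]  [4,9]  [6,11]  [8,13]  [16,18]  [18,19]  [18,20]  [20,22]
[1,6] uncovered → point at 6; [8,13] uncovered → point at 13; [16,18] uncovered → point at 18; [20,22] uncovered → point at 22.
Points: 6, 13, 18, 22 (4 total).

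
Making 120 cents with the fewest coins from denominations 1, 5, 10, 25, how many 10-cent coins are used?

2

120 − 4×25→20 − 2×10→0
Count of 10: 2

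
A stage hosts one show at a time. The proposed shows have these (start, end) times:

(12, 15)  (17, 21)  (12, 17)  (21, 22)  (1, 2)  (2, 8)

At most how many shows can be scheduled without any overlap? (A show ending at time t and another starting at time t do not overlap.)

Sorted by end: (1,2)  (2,8)  (12,15)  (12,17)  (17,21)  (21,22)
take (1,2); take (2,8); take (12,15); take (17,21); take (21,22).
Selected 5 shows.

5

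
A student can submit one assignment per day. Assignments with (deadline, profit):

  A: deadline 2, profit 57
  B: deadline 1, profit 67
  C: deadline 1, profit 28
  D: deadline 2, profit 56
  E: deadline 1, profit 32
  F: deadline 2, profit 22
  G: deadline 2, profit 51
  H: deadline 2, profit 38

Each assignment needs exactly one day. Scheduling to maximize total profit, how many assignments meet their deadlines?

Take jobs in profit order; each goes to the latest open slot no later than its deadline.
By profit: B(d1,67), A(d2,57), D(d2,56), G(d2,51), H(d2,38), E(d1,32), C(d1,28), F(d2,22)
B→slot 1; A→slot 2; D skipped; G skipped; H skipped; E skipped; C skipped; F skipped.
2 of 8 scheduled.

2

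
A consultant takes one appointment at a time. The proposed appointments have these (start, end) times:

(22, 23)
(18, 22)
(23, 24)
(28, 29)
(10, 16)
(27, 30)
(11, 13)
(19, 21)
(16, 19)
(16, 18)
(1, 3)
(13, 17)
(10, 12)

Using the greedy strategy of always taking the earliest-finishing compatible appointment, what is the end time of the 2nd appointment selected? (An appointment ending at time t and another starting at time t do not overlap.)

12

By end time: (1,3), (10,12), (11,13), (10,16), (13,17), (16,18), (16,19), (19,21), (18,22), (22,23), (23,24), (28,29), (27,30).
Pick (1,3); next start ≥ 3 → (10,12); next start ≥ 12 → (13,17); next start ≥ 17 → (19,21); next start ≥ 21 → (22,23); next start ≥ 23 → (23,24); next start ≥ 24 → (28,29).
Selected: (1,3) (10,12) (13,17) (19,21) (22,23) (23,24) (28,29)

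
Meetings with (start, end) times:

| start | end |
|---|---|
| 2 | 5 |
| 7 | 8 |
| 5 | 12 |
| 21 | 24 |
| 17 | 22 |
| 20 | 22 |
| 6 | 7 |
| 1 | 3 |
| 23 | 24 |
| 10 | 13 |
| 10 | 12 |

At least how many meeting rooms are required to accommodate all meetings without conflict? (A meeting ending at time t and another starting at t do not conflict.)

3

starts: [1, 2, 5, 6, 7, 10, 10, 17, 20, 21, 23]
ends:   [3, 5, 7, 8, 12, 12, 13, 22, 22, 24, 24]
s1→1 s2→2 e3→1 e5→0 s5→1 s6→2 e7→1 s7→2 e8→1 s10→2 s10→3  — peak 3.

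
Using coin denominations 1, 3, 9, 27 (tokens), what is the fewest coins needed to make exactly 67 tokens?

67 = 2×27 + 1×9 + 1×3 + 1×1
Total coins = 2 + 1 + 1 + 1 = 5

5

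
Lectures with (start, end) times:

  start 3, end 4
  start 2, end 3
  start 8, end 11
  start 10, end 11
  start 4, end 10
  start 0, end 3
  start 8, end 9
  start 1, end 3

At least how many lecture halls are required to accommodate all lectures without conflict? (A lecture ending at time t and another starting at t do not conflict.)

3

The answer is the maximum number of intervals overlapping at any instant.
starts: [0, 1, 2, 3, 4, 8, 8, 10]
ends:   [3, 3, 3, 4, 9, 10, 11, 11]
s0→1 s1→2 s2→3  — peak 3.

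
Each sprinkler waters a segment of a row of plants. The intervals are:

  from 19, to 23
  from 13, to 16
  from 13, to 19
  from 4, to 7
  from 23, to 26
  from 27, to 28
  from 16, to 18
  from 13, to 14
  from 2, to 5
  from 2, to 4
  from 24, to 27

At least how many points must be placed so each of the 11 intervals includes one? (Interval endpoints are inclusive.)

5

Sorted: [2,4] [2,5] [4,7] [13,14] [13,16] [16,18] [13,19] [19,23] [23,26] [24,27] [27,28]
{[2,4],[2,5],[4,7]} hit by 4; {[13,14],[13,16]} hit by 14; {[16,18],[13,19]} hit by 18; {[19,23],[23,26]} hit by 23; {[24,27],[27,28]} hit by 27.
Points: 4, 14, 18, 23, 27 (5 total).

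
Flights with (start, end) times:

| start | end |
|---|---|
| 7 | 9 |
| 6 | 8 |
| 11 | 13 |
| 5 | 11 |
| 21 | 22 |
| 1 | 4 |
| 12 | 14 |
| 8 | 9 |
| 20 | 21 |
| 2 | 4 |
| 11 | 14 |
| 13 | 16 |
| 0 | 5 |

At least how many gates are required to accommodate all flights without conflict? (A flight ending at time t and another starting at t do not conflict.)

starts: [0, 1, 2, 5, 6, 7, 8, 11, 11, 12, 13, 20, 21]
ends:   [4, 4, 5, 8, 9, 9, 11, 13, 14, 14, 16, 21, 22]
s0→1 s1→2 s2→3  — peak 3.

3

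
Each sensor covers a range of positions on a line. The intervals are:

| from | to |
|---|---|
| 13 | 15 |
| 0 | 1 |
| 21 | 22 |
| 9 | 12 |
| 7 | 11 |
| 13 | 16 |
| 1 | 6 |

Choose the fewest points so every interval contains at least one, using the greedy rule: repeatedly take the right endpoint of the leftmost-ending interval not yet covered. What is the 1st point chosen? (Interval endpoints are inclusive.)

1

Process intervals by earliest right end; each time one isn't hit yet, stab at its right endpoint.
By right end: [0,1]  [1,6]  [7,11]  [9,12]  [13,15]  [13,16]  [21,22]
[0,1] uncovered → point at 1; [7,11] uncovered → point at 11; [13,15] uncovered → point at 15; [21,22] uncovered → point at 22.
Points: 1, 11, 15, 22 (4 total).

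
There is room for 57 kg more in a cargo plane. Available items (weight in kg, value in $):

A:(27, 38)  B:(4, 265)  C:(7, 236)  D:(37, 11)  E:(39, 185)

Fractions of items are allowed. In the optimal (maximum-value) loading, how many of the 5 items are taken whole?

3

Sort by value per unit weight and fill in that order.
Ratios (sorted): B 66.25, C 33.71, E 4.74, A 1.41, D 0.30
take B (4 @ 265); take C (7 @ 236); take E (39 @ 185); take 7/27 of A → 9.85. Capacity used 57/57.
3 item(s) taken whole; one partial (take 7/27 of A).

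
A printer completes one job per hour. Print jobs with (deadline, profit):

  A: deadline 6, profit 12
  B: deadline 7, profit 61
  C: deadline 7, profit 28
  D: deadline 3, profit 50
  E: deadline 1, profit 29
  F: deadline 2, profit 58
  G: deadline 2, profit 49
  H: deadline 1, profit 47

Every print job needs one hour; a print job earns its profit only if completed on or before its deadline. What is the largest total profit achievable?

258

By profit: B(d7,61), F(d2,58), D(d3,50), G(d2,49), H(d1,47), E(d1,29), C(d7,28), A(d6,12)
B→slot 7; F→slot 2; D→slot 3; G→slot 1; H skipped; E skipped; C→slot 6; A→slot 5.
Profit = 49 + 58 + 50 + 12 + 28 + 61 = 258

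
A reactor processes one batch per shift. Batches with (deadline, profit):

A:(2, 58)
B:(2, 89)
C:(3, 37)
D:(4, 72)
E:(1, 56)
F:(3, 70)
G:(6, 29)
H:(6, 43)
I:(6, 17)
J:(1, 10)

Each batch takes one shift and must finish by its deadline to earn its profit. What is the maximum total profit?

Profit order: B=89 D=72 F=70 A=58 E=56 H=43 C=37 G=29 I=17 J=10
Assign: B→slot 2, D→slot 4, F→slot 3, A→slot 1, E skipped, H→slot 6, C skipped, G→slot 5, I skipped, J skipped.
Slots: [1:A] [2:B] [3:F] [4:D] [5:G] [6:H]
Profit = 58 + 89 + 70 + 72 + 29 + 43 = 361

361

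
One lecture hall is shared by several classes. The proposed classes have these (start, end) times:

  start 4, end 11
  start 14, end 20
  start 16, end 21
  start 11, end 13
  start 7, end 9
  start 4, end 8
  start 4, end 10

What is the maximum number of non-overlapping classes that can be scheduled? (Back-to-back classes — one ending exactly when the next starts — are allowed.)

Sort by end time and greedily take each interval whose start is ≥ the last chosen end.
Sorted by end: (4,8)  (7,9)  (4,10)  (4,11)  (11,13)  (14,20)  (16,21)
take (4,8); take (11,13); take (14,20); skip (16,21).
Selected 3 classes.

3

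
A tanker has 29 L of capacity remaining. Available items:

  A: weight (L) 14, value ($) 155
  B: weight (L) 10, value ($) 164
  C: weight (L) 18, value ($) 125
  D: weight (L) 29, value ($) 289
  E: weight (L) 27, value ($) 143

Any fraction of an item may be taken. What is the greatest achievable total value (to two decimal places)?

368.83

Sort by value per unit weight and fill in that order.
Order: B (164/10=16.40) > A (155/14=11.07) > D (289/29=9.97) > C (125/18=6.94) > E (143/27=5.30)
Fill: take B (10 @ 164) → take A (14 @ 155) → take 5/29 of D → 49.83; 29/29 used.
Total value = 368.83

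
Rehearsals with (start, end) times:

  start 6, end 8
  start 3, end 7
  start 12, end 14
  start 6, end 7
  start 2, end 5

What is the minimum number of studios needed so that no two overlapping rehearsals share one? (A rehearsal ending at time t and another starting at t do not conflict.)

3

Events (time:±→running): 2:+→1 3:+→2 5:-→1 6:+→2 6:+→3 … peak 3.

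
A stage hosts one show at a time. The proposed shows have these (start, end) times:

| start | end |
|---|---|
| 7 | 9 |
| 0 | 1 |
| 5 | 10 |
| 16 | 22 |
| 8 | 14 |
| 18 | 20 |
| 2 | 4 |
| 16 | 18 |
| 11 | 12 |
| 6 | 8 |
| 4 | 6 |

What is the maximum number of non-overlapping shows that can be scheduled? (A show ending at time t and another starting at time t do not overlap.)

7

Order by finish time; keep every interval that doesn't clash with the previous kept one.
Sorted by end: (0,1)  (2,4)  (4,6)  (6,8)  (7,9)  (5,10)  (11,12)  (8,14)  (16,18)  (18,20)  (16,22)
take (0,1); take (2,4); take (4,6); take (6,8); skip (5,10); take (11,12); skip (8,14); take (16,18); take (18,20).
Selected 7 shows.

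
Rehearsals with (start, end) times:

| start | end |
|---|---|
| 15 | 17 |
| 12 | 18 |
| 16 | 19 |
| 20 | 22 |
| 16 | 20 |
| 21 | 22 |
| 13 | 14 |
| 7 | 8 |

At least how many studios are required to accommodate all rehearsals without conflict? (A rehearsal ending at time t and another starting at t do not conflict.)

Events (time:±→running): 7:+→1 8:-→0 12:+→1 13:+→2 14:-→1 15:+→2 16:+→3 16:+→4 … peak 4.

4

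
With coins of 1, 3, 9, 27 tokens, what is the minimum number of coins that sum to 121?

7

Greedy: take as many of the largest coin as possible, then repeat with the remainder.
121 − 4×27→13 − 1×9→4 − 1×3→1 − 1×1→0
Total coins = 4 + 1 + 1 + 1 = 7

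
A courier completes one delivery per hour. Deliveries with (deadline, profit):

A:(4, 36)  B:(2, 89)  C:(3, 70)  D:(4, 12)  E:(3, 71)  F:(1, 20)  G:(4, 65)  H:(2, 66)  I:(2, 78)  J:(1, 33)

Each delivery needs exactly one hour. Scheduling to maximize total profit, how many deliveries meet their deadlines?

4

Sort by profit descending; place each in the latest free slot ≤ its deadline.
By profit: B(d2,89), I(d2,78), E(d3,71), C(d3,70), H(d2,66), G(d4,65), A(d4,36), J(d1,33), F(d1,20), D(d4,12)
B→slot 2; I→slot 1; E→slot 3; C skipped; H skipped; G→slot 4; A skipped; J skipped; F skipped; D skipped.
4 of 10 scheduled.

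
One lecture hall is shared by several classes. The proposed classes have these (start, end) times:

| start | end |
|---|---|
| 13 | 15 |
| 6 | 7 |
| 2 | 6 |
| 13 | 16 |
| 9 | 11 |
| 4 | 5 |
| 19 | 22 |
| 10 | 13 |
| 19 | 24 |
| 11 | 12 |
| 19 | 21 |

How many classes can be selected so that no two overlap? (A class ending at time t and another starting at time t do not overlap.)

6

Order by finish time; keep every interval that doesn't clash with the previous kept one.
Sorted by end: (4,5)  (2,6)  (6,7)  (9,11)  (11,12)  (10,13)  (13,15)  (13,16)  (19,21)  (19,22)  (19,24)
take (4,5); skip (2,6); take (6,7); take (9,11); take (11,12); take (13,15); skip (13,16); take (19,21); skip (19,24).
Selected 6 classes.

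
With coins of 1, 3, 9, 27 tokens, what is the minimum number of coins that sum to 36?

Use the largest denomination that fits, subtract, and repeat.
36 = 1×27 + 1×9
Total coins = 1 + 1 = 2

2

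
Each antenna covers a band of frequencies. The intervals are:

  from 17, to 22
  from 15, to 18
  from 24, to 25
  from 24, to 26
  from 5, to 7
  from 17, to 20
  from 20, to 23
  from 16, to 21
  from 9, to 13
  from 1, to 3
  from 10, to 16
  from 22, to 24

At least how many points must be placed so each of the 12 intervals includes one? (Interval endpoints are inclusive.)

6

Process intervals by earliest right end; each time one isn't hit yet, stab at its right endpoint.
By right end: [1,3]  [5,7]  [9,13]  [10,16]  [15,18]  [17,20]  [16,21]  [17,22]  [20,23]  [22,24]  [24,25]  [24,26]
[1,3] uncovered → point at 3; [5,7] uncovered → point at 7; [9,13] uncovered → point at 13; [15,18] uncovered → point at 18; [20,23] uncovered → point at 23; [24,25] uncovered → point at 25.
Points: 3, 7, 13, 18, 23, 25 (6 total).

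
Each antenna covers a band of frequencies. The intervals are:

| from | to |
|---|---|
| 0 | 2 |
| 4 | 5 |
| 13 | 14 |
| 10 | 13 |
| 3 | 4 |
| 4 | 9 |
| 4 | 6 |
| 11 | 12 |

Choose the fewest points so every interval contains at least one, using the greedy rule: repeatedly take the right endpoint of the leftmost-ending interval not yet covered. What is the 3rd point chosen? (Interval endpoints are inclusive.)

12

Sort by right endpoint; whenever an interval is uncovered, place a point at its right end.
Sorted: [0,2] [3,4] [4,5] [4,6] [4,9] [11,12] [10,13] [13,14]
{[0,2]} hit by 2; {[3,4],[4,5],[4,6],[4,9]} hit by 4; {[11,12],[10,13]} hit by 12; {[13,14]} hit by 14.
Points: 2, 4, 12, 14 (4 total).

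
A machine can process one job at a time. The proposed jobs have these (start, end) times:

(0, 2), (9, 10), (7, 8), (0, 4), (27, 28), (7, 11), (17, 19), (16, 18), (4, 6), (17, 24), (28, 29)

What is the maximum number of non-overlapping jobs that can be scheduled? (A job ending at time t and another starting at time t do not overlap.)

7

Greedy by earliest finish: after sorting by end time, pick each interval compatible with the last pick.
By end time: (0,2), (0,4), (4,6), (7,8), (9,10), (7,11), (16,18), (17,19), (17,24), (27,28), (28,29).
Pick (0,2); next start ≥ 2 → (4,6); next start ≥ 6 → (7,8); next start ≥ 8 → (9,10); next start ≥ 10 → (16,18); next start ≥ 18 → (27,28); next start ≥ 28 → (28,29).
Selected 7 jobs.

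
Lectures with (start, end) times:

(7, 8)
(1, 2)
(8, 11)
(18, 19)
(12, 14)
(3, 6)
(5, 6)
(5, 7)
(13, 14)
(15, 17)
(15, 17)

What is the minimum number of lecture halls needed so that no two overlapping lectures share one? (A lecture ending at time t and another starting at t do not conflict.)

Count concurrent intervals with a sweep; the peak is the room count.
starts: [1, 3, 5, 5, 7, 8, 12, 13, 15, 15, 18]
ends:   [2, 6, 6, 7, 8, 11, 14, 14, 17, 17, 19]
s1→1 e2→0 s3→1 s5→2 s5→3  — peak 3.

3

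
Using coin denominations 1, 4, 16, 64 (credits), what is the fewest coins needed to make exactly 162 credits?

6

162 − 2×64→34 − 2×16→2 − 2×1→0
Total coins = 2 + 2 + 2 = 6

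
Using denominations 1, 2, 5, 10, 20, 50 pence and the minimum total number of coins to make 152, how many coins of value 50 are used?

3

Greedy: take as many of the largest coin as possible, then repeat with the remainder.
152 − 3×50→2 − 1×2→0
Count of 50: 3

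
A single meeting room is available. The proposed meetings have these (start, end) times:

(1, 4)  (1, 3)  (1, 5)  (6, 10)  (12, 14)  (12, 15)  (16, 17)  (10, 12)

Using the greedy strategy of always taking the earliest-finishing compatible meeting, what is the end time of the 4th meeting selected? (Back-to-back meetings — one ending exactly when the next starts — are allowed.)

14

Sort by end time and greedily take each interval whose start is ≥ the last chosen end.
Sorted by end: (1,3)  (1,4)  (1,5)  (6,10)  (10,12)  (12,14)  (12,15)  (16,17)
take (1,3); skip (1,5); take (6,10); take (10,12); take (12,14); skip (12,15); take (16,17).
Selected: (1,3) (6,10) (10,12) (12,14) (16,17)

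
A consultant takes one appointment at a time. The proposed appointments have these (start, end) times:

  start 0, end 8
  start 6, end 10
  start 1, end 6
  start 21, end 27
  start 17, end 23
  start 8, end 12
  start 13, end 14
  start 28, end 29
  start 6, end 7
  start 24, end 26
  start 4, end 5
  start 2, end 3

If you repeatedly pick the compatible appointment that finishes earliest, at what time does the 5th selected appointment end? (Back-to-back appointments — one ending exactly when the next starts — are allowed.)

14

Order by finish time; keep every interval that doesn't clash with the previous kept one.
By end time: (2,3), (4,5), (1,6), (6,7), (0,8), (6,10), (8,12), (13,14), (17,23), (24,26), (21,27), (28,29).
Pick (2,3); next start ≥ 3 → (4,5); next start ≥ 5 → (6,7); next start ≥ 7 → (8,12); next start ≥ 12 → (13,14); next start ≥ 14 → (17,23); next start ≥ 23 → (24,26); next start ≥ 26 → (28,29).
Selected: (2,3) (4,5) (6,7) (8,12) (13,14) (17,23) (24,26) (28,29)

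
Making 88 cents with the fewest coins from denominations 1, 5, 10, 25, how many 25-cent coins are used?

Greedy: take as many of the largest coin as possible, then repeat with the remainder.
88 − 3×25→13 − 1×10→3 − 3×1→0
Count of 25: 3

3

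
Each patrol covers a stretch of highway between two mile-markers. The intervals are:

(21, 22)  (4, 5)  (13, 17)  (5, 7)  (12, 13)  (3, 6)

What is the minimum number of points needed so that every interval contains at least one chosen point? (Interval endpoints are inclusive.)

Process intervals by earliest right end; each time one isn't hit yet, stab at its right endpoint.
By right end: [4,5]  [3,6]  [5,7]  [12,13]  [13,17]  [21,22]
[4,5] uncovered → point at 5; [12,13] uncovered → point at 13; [21,22] uncovered → point at 22.
Points: 5, 13, 22 (3 total).

3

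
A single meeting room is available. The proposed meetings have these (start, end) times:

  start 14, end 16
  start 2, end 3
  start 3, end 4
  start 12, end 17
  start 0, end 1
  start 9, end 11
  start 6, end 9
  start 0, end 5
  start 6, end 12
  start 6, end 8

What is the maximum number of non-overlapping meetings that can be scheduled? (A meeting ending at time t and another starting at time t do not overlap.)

Greedy by earliest finish: after sorting by end time, pick each interval compatible with the last pick.
By end time: (0,1), (2,3), (3,4), (0,5), (6,8), (6,9), (9,11), (6,12), (14,16), (12,17).
Pick (0,1); next start ≥ 1 → (2,3); next start ≥ 3 → (3,4); next start ≥ 4 → (6,8); next start ≥ 8 → (9,11); next start ≥ 11 → (14,16).
Selected 6 meetings.

6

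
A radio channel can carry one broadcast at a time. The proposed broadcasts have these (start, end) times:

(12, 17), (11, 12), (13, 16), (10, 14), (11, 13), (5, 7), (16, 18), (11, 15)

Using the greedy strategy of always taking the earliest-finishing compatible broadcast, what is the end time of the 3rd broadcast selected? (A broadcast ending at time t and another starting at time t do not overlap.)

By end time: (5,7), (11,12), (11,13), (10,14), (11,15), (13,16), (12,17), (16,18).
Pick (5,7); next start ≥ 7 → (11,12); next start ≥ 12 → (13,16); next start ≥ 16 → (16,18).
Selected: (5,7) (11,12) (13,16) (16,18)

16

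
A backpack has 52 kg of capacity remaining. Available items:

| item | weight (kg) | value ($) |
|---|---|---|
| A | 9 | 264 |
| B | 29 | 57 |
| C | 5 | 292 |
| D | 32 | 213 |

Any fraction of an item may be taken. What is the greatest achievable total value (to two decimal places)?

780.79

Ratios (sorted): C 58.40, A 29.33, D 6.66, B 1.97
take C (5 @ 292); take A (9 @ 264); take D (32 @ 213); take 6/29 of B → 11.79. Capacity used 52/52.
Total value = 780.79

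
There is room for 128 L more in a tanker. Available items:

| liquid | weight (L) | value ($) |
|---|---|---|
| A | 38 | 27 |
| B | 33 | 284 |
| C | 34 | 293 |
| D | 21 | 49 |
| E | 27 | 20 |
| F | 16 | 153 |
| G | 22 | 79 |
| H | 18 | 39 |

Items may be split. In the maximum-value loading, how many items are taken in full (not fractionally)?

5

Sort by value per unit weight and fill in that order.
Order: F (153/16=9.56) > C (293/34=8.62) > B (284/33=8.61) > G (79/22=3.59) > D (49/21=2.33) > H (39/18=2.17) > E (20/27=0.74) > A (27/38=0.71)
Fill: take F (16 @ 153) → take C (34 @ 293) → take B (33 @ 284) → take G (22 @ 79) → take D (21 @ 49) → take 2/18 of H → 4.33; 128/128 used.
5 item(s) taken whole; one partial (take 2/18 of H).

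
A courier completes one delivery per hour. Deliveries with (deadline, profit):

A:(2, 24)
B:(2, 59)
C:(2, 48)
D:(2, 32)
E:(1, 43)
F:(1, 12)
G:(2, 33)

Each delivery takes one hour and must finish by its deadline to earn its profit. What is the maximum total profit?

107

Sort by profit descending; place each in the latest free slot ≤ its deadline.
By profit: B(d2,59), C(d2,48), E(d1,43), G(d2,33), D(d2,32), A(d2,24), F(d1,12)
B→slot 2; C→slot 1; E skipped; G skipped; D skipped; A skipped; F skipped.
Profit = 48 + 59 = 107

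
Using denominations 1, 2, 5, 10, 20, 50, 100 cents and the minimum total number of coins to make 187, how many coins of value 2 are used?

Use the largest denomination that fits, subtract, and repeat.
187 = 1×100 + 1×50 + 1×20 + 1×10 + 1×5 + 1×2
Count of 2: 1

1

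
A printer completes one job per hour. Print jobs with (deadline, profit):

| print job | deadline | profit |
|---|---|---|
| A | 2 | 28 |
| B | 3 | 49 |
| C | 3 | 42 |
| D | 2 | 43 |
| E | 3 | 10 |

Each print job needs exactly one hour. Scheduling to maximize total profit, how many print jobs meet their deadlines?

3

Take jobs in profit order; each goes to the latest open slot no later than its deadline.
Profit order: B=49 D=43 C=42 A=28 E=10
Assign: B→slot 3, D→slot 2, C→slot 1, A skipped, E skipped.
Slots: [1:C] [2:D] [3:B]
3 of 5 scheduled.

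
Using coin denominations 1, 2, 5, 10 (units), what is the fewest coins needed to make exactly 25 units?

Use the largest denomination that fits, subtract, and repeat.
25 = 2×10 + 1×5
Total coins = 2 + 1 = 3

3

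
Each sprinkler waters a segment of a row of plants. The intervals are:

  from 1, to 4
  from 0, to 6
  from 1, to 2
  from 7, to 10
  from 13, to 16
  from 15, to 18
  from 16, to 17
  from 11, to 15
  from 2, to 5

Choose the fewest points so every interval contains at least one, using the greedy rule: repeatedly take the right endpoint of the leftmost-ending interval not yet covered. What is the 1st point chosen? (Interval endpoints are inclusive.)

2

Process intervals by earliest right end; each time one isn't hit yet, stab at its right endpoint.
Sorted: [1,2] [1,4] [2,5] [0,6] [7,10] [11,15] [13,16] [16,17] [15,18]
{[1,2],[1,4],[2,5],[0,6]} hit by 2; {[7,10]} hit by 10; {[11,15],[13,16]} hit by 15; {[16,17],[15,18]} hit by 17.
Points: 2, 10, 15, 17 (4 total).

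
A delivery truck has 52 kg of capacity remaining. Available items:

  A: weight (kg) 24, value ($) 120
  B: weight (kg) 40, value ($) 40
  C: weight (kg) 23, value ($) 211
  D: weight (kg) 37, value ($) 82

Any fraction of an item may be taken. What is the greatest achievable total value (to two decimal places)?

342.08

Sort by value per unit weight and fill in that order.
Order: C (211/23=9.17) > A (120/24=5.00) > D (82/37=2.22) > B (40/40=1.00)
Fill: take C (23 @ 211) → take A (24 @ 120) → take 5/37 of D → 11.08; 52/52 used.
Total value = 342.08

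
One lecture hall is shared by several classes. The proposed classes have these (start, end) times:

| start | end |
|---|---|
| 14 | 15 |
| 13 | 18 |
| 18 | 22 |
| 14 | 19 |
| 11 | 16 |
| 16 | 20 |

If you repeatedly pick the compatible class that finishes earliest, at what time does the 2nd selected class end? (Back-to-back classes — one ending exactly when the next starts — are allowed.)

20

Order by finish time; keep every interval that doesn't clash with the previous kept one.
Sorted by end: (14,15)  (11,16)  (13,18)  (14,19)  (16,20)  (18,22)
take (14,15); skip (13,18); take (16,20).
Selected: (14,15) (16,20)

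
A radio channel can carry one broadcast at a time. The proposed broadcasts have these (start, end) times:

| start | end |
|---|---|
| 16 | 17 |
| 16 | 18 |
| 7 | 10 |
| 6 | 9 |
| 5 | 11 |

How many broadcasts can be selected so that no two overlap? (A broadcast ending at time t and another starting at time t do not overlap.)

2

Sorted by end: (6,9)  (7,10)  (5,11)  (16,17)  (16,18)
take (6,9); skip (7,10); take (16,17).
Selected 2 broadcasts.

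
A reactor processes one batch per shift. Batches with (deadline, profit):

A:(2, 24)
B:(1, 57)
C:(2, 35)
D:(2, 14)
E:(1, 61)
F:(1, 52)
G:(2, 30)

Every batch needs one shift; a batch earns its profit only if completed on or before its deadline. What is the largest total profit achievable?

96

Sort by profit descending; place each in the latest free slot ≤ its deadline.
Profit order: E=61 B=57 F=52 C=35 G=30 A=24 D=14
Assign: E→slot 1, B skipped, F skipped, C→slot 2, G skipped, A skipped, D skipped.
Slots: [1:E] [2:C]
Profit = 61 + 35 = 96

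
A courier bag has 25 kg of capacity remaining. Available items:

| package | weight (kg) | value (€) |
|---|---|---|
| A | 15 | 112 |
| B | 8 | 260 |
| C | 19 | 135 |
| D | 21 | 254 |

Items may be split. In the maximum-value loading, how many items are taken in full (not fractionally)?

Sort by value per unit weight and fill in that order.
Order: B (260/8=32.50) > D (254/21=12.10) > A (112/15=7.47) > C (135/19=7.11)
Fill: take B (8 @ 260) → take 17/21 of D → 205.62; 25/25 used.
1 item(s) taken whole; one partial (take 17/21 of D).

1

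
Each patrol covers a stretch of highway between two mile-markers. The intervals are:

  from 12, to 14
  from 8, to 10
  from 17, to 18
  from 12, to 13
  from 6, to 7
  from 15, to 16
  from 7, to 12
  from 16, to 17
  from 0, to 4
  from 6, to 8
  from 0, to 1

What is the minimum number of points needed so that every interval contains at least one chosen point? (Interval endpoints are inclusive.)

6

By right end: [0,1]  [0,4]  [6,7]  [6,8]  [8,10]  [7,12]  [12,13]  [12,14]  [15,16]  [16,17]  [17,18]
[0,1] uncovered → point at 1; [6,7] uncovered → point at 7; [8,10] uncovered → point at 10; [12,13] uncovered → point at 13; [15,16] uncovered → point at 16; [17,18] uncovered → point at 18.
Points: 1, 7, 10, 13, 16, 18 (6 total).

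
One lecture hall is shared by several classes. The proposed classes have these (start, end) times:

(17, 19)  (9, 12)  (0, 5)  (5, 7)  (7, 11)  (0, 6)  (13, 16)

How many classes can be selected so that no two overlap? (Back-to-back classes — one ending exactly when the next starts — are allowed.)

5

Greedy by earliest finish: after sorting by end time, pick each interval compatible with the last pick.
By end time: (0,5), (0,6), (5,7), (7,11), (9,12), (13,16), (17,19).
Pick (0,5); next start ≥ 5 → (5,7); next start ≥ 7 → (7,11); next start ≥ 11 → (13,16); next start ≥ 16 → (17,19).
Selected 5 classes.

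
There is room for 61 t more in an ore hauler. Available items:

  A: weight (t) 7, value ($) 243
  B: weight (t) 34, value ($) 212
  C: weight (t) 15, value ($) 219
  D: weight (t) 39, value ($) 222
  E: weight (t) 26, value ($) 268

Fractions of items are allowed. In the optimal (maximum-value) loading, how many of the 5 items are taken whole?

Greedy by value/weight ratio, highest first.
Ratios (sorted): A 34.71, C 14.60, E 10.31, B 6.24, D 5.69
take A (7 @ 243); take C (15 @ 219); take E (26 @ 268); take 13/34 of B → 81.06. Capacity used 61/61.
3 item(s) taken whole; one partial (take 13/34 of B).

3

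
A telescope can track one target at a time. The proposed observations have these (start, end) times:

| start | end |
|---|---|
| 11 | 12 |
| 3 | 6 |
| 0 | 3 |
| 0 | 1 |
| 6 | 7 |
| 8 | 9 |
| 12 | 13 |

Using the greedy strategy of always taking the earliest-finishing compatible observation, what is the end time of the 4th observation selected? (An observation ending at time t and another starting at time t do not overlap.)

Greedy by earliest finish: after sorting by end time, pick each interval compatible with the last pick.
Sorted by end: (0,1)  (0,3)  (3,6)  (6,7)  (8,9)  (11,12)  (12,13)
take (0,1); take (3,6); take (6,7); take (8,9); take (11,12); take (12,13).
Selected: (0,1) (3,6) (6,7) (8,9) (11,12) (12,13)

9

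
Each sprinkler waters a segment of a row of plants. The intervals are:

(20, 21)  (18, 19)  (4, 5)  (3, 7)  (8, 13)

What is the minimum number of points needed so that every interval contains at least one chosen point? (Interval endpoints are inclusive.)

By right end: [4,5]  [3,7]  [8,13]  [18,19]  [20,21]
[4,5] uncovered → point at 5; [8,13] uncovered → point at 13; [18,19] uncovered → point at 19; [20,21] uncovered → point at 21.
Points: 5, 13, 19, 21 (4 total).

4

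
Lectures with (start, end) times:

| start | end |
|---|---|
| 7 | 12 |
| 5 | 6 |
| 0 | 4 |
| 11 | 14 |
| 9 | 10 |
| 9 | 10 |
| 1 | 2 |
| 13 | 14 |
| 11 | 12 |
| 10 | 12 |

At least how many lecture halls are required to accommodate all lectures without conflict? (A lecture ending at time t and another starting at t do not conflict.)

Events (time:±→running): 0:+→1 1:+→2 2:-→1 4:-→0 5:+→1 6:-→0 7:+→1 9:+→2 9:+→3 10:-→2 10:-→1 10:+→2 11:+→3 11:+→4 … peak 4.

4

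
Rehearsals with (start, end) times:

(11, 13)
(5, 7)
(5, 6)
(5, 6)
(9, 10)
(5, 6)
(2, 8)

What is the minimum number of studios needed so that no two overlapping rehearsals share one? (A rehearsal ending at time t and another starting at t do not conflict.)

The answer is the maximum number of intervals overlapping at any instant.
Events (time:±→running): 2:+→1 5:+→2 5:+→3 5:+→4 5:+→5 … peak 5.

5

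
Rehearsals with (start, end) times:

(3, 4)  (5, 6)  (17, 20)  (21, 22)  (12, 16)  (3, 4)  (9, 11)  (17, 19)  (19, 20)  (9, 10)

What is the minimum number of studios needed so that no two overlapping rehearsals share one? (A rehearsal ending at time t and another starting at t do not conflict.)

The answer is the maximum number of intervals overlapping at any instant.
starts: [3, 3, 5, 9, 9, 12, 17, 17, 19, 21]
ends:   [4, 4, 6, 10, 11, 16, 19, 20, 20, 22]
s3→1 s3→2  — peak 2.

2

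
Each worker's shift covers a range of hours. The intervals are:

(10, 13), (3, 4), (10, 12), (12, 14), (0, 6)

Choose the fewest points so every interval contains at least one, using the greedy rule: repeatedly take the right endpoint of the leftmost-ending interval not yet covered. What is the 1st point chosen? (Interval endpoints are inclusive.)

4

Sort by right endpoint; whenever an interval is uncovered, place a point at its right end.
Sorted: [3,4] [0,6] [10,12] [10,13] [12,14]
{[3,4],[0,6]} hit by 4; {[10,12],[10,13],[12,14]} hit by 12.
Points: 4, 12 (2 total).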